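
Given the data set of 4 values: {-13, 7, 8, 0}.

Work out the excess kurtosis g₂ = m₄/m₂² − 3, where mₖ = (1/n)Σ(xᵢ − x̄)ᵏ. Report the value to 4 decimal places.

-1.0667

x̄ = 0.5000
Σ(xᵢ − x̄)² = 281.0000 ⇒ m₂ = 70.25000
Σ(xᵢ − x̄)⁴ = 38164.2500 ⇒ m₄ = 9541.06250
m₂² = 4935.06250
g₂ = m₄/m₂² − 3 = 1.93332 − 3 ≈ -1.0667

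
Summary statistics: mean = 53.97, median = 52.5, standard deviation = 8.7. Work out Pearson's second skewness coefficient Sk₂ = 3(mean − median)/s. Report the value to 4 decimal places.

Sk₂ = 3(53.97 − 52.5) / 8.7 = 3 × 1.4700 / 8.7
    = 4.4100 / 8.7 ≈ 0.5069

0.5069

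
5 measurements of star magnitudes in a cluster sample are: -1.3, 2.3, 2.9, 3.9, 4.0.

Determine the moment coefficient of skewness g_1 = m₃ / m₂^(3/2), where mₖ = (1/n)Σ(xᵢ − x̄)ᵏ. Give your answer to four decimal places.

-1.1237

x̄ = (-1.3 + 2.3 + 2.9 + 3.9 + 4.0) / 5 = 2.3600
deviations (xᵢ − x̄): -3.6600, -0.0600, 0.5400, 1.5400, 1.6400
Σ(xᵢ − x̄)² = 18.7520 ⇒ m₂ = 18.7520/5 = 3.75040
Σ(xᵢ − x̄)³ = -40.8074 ⇒ m₃ = -40.8074/5 = -8.16149
m₂^(3/2) = 3.75040^(1.5) = 7.26301
g_1 = m₃ / m₂^(3/2) = -8.16149 / 7.26301 ≈ -1.1237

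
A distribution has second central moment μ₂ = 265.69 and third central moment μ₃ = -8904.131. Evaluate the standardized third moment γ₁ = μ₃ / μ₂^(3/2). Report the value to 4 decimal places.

σ = √μ₂ = √265.69 = 16.30000
σ³ = μ₂^(3/2) = 4330.74700
γ₁ = μ₃/σ³ = -8904.131 / 4330.74700 ≈ -2.0560

-2.0560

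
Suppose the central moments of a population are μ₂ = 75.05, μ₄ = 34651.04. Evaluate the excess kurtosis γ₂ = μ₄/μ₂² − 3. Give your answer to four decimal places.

3.1520

μ₂² = 75.05² = 5632.50250
μ₄/μ₂² = 34651.04 / 5632.50250 = 6.15198
γ₂ = 6.15198 − 3 ≈ 3.1520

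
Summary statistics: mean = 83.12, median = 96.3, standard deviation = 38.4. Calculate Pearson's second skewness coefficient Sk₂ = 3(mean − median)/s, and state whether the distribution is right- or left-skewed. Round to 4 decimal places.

Sk₂ = 3(83.12 − 96.3) / 38.4 = 3 × -13.1800 / 38.4
    = -39.5400 / 38.4 ≈ -1.0297
Sk₂ < 0 ⇒ mean < median ⇒ left-skewed (negative skew).

-1.0297, left-skewed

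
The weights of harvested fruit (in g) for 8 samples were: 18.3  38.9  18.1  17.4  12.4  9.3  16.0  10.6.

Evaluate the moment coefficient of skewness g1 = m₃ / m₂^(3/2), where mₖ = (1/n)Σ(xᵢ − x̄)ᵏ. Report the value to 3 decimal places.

x̄ = (18.3 + 38.9 + 18.1 + 17.4 + 12.4 + 9.3 + 16.0 + 10.6) / 8 = 17.6250
deviations (xᵢ − x̄): 0.6750, 21.2750, 0.4750, -0.2250, -5.2250, -8.3250, -1.6250, -7.0250
Σ(xᵢ − x̄)² = 601.9550 ⇒ m₂ = 601.9550/8 = 75.24437
Σ(xᵢ − x̄)³ = 8559.4192 ⇒ m₃ = 8559.4192/8 = 1069.92741
m₂^(3/2) = 75.24437^(1.5) = 652.69616
g1 = m₃ / m₂^(3/2) = 1069.92741 / 652.69616 ≈ 1.639

1.639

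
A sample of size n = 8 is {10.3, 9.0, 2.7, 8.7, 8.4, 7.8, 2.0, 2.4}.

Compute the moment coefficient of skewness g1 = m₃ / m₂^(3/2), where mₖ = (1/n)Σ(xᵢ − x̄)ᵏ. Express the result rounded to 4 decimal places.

x̄ = (10.3 + 9.0 + 2.7 + 8.7 + 8.4 + 7.8 + 2.0 + 2.4) / 8 = 6.4125
deviations (xᵢ − x̄): 3.8875, 2.5875, -3.7125, 2.2875, 1.9875, 1.3875, -4.4125, -4.0125
Σ(xᵢ − x̄)² = 82.2688 ⇒ m₂ = 82.2688/8 = 10.28359
Σ(xᵢ − x̄)³ = -103.1161 ⇒ m₃ = -103.1161/8 = -12.88951
m₂^(3/2) = 10.28359^(1.5) = 32.97747
g1 = m₃ / m₂^(3/2) = -12.88951 / 32.97747 ≈ -0.3909

-0.3909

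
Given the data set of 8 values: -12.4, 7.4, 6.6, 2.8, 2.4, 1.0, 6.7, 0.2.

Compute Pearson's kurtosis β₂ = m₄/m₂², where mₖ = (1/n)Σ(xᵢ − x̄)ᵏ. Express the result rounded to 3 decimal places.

x̄ = 1.8375
Σ(xᵢ − x̄)² = 284.5988 ⇒ m₂ = 35.57484
Σ(xᵢ − x̄)⁴ = 43129.3785 ⇒ m₄ = 5391.17231
m₂² = 1265.56951
β₂ = m₄/m₂² = 5391.17231 / 1265.56951 ≈ 4.260

4.260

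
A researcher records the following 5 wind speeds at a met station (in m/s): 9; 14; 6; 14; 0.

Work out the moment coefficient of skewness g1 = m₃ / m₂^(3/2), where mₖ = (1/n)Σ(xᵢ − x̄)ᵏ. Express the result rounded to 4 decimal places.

-0.4611

x̄ = (9 + 14 + 6 + 14 + 0) / 5 = 8.6000
deviations (xᵢ − x̄): 0.4000, 5.4000, -2.6000, 5.4000, -8.6000
Σ(xᵢ − x̄)² = 139.2000 ⇒ m₂ = 139.2000/5 = 27.84000
Σ(xᵢ − x̄)³ = -338.6400 ⇒ m₃ = -338.6400/5 = -67.72800
m₂^(3/2) = 27.84000^(1.5) = 146.89393
g1 = m₃ / m₂^(3/2) = -67.72800 / 146.89393 ≈ -0.4611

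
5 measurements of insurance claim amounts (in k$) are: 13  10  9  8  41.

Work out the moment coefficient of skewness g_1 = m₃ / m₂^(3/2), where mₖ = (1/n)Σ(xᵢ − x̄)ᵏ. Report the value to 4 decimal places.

x̄ = (13 + 10 + 9 + 8 + 41) / 5 = 16.2000
deviations (xᵢ − x̄): -3.2000, -6.2000, -7.2000, -8.2000, 24.8000
Σ(xᵢ − x̄)² = 782.8000 ⇒ m₂ = 782.8000/5 = 156.56000
Σ(xᵢ − x̄)³ = 14057.2800 ⇒ m₃ = 14057.2800/5 = 2811.45600
m₂^(3/2) = 156.56000^(1.5) = 1958.94038
g_1 = m₃ / m₂^(3/2) = 2811.45600 / 1958.94038 ≈ 1.4352

1.4352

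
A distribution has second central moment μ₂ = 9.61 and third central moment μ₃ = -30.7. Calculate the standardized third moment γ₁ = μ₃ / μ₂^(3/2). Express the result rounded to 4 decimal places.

σ = √μ₂ = √9.61 = 3.10000
σ³ = μ₂^(3/2) = 29.79100
γ₁ = μ₃/σ³ = -30.7 / 29.79100 ≈ -1.0305

-1.0305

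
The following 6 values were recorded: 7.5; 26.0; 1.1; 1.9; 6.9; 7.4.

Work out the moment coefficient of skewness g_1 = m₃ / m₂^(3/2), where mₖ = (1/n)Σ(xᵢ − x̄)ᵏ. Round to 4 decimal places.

x̄ = (7.5 + 26.0 + 1.1 + 1.9 + 6.9 + 7.4) / 6 = 8.4667
deviations (xᵢ − x̄): -0.9667, 17.5333, -7.3667, -6.5667, -1.5667, -1.0667
Σ(xᵢ − x̄)² = 409.3333 ⇒ m₂ = 409.3333/6 = 68.22222
Σ(xᵢ − x̄)³ = 4701.1616 ⇒ m₃ = 4701.1616/6 = 783.52693
m₂^(3/2) = 68.22222^(1.5) = 563.49335
g_1 = m₃ / m₂^(3/2) = 783.52693 / 563.49335 ≈ 1.3905

1.3905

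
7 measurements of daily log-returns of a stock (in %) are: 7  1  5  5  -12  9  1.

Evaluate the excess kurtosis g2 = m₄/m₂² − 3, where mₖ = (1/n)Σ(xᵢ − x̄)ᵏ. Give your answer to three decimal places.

0.701

x̄ = 2.2857
Σ(xᵢ − x̄)² = 289.4286 ⇒ m₂ = 41.34694
Σ(xᵢ − x̄)⁴ = 44289.6152 ⇒ m₄ = 6327.08788
m₂² = 1709.56935
g2 = m₄/m₂² − 3 = 3.70098 − 3 ≈ 0.701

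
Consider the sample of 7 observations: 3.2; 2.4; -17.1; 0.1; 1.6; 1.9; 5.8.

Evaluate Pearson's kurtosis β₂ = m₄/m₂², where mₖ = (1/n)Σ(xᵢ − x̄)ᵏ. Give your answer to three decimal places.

x̄ = -0.3000
Σ(xᵢ − x̄)² = 347.6000 ⇒ m₂ = 49.65714
Σ(xᵢ − x̄)⁴ = 81283.6916 ⇒ m₄ = 11611.95594
m₂² = 2465.83184
β₂ = m₄/m₂² = 11611.95594 / 2465.83184 ≈ 4.709

4.709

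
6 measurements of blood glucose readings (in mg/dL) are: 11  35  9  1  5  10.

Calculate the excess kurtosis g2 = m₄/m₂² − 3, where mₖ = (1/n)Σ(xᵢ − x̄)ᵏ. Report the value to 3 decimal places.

0.590

x̄ = 11.8333
Σ(xᵢ − x̄)² = 712.8333 ⇒ m₂ = 118.80556
Σ(xᵢ − x̄)⁴ = 304071.1528 ⇒ m₄ = 50678.52546
m₂² = 14114.76003
g2 = m₄/m₂² − 3 = 3.59046 − 3 ≈ 0.590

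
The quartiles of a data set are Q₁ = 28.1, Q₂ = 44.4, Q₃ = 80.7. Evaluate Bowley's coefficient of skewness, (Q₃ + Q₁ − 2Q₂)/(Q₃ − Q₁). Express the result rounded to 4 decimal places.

0.3802

numerator: Q₃ + Q₁ − 2Q₂ = 80.7 + 28.1 − 2×44.4 = 20.0000
denominator: Q₃ − Q₁ = 80.7 − 28.1 = 52.6000
Bowley skewness = 20.0000 / 52.6000 ≈ 0.3802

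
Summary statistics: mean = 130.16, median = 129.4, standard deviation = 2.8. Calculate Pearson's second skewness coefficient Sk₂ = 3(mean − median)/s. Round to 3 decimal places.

0.814

Sk₂ = 3(130.16 − 129.4) / 2.8 = 3 × 0.7600 / 2.8
    = 2.2800 / 2.8 ≈ 0.814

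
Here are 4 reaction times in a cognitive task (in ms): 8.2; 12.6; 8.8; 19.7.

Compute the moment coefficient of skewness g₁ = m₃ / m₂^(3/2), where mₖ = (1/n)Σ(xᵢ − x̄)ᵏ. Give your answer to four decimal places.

x̄ = (8.2 + 12.6 + 8.8 + 19.7) / 4 = 12.3250
deviations (xᵢ − x̄): -4.1250, 0.2750, -3.5250, 7.3750
Σ(xᵢ − x̄)² = 83.9075 ⇒ m₂ = 83.9075/4 = 20.97687
Σ(xᵢ − x̄)³ = 287.1619 ⇒ m₃ = 287.1619/4 = 71.79047
m₂^(3/2) = 20.97687^(1.5) = 96.07518
g₁ = m₃ / m₂^(3/2) = 71.79047 / 96.07518 ≈ 0.7472

0.7472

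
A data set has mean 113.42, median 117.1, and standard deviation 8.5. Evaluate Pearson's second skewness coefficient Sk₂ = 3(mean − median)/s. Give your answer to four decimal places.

-1.2988

Sk₂ = 3(113.42 − 117.1) / 8.5 = 3 × -3.6800 / 8.5
    = -11.0400 / 8.5 ≈ -1.2988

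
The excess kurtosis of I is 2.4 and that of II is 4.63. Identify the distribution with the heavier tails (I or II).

Higher excess kurtosis ⇒ heavier tails relative to the normal distribution.
2.4 vs 4.63: the larger is 4.63, so II has heavier tails.

II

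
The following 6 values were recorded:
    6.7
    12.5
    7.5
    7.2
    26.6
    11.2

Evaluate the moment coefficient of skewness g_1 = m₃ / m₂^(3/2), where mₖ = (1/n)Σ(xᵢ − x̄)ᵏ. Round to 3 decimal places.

1.424

x̄ = (6.7 + 12.5 + 7.5 + 7.2 + 26.6 + 11.2) / 6 = 11.9500
deviations (xᵢ − x̄): -5.2500, 0.5500, -4.4500, -4.7500, 14.6500, -0.7500
Σ(xᵢ − x̄)² = 285.4150 ⇒ m₂ = 285.4150/6 = 47.56917
Σ(xᵢ − x̄)³ = 2803.9680 ⇒ m₃ = 2803.9680/6 = 467.32800
m₂^(3/2) = 47.56917^(1.5) = 328.08647
g_1 = m₃ / m₂^(3/2) = 467.32800 / 328.08647 ≈ 1.424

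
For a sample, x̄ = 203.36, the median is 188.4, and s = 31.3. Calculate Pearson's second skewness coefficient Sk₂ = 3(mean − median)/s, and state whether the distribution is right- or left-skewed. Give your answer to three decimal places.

1.434, right-skewed

Sk₂ = 3(203.36 − 188.4) / 31.3 = 3 × 14.9600 / 31.3
    = 44.8800 / 31.3 ≈ 1.434
Sk₂ > 0 ⇒ mean > median ⇒ right-skewed (positive skew).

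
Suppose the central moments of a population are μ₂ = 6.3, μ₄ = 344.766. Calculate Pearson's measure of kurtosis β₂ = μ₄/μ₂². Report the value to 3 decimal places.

μ₂² = 6.3² = 39.69000
μ₄/μ₂² = 344.766 / 39.69000 = 8.68647
β₂ ≈ 8.686

8.686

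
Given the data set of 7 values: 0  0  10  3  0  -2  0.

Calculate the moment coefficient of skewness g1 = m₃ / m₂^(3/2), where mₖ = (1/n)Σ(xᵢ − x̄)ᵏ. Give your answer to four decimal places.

1.5275

x̄ = (0 + 0 + 10 + 3 + 0 - 2 + 0) / 7 = 1.5714
deviations (xᵢ − x̄): -1.5714, -1.5714, 8.4286, 1.4286, -1.5714, -3.5714, -1.5714
Σ(xᵢ − x̄)² = 95.7143 ⇒ m₂ = 95.7143/7 = 13.67347
Σ(xᵢ − x̄)³ = 540.6122 ⇒ m₃ = 540.6122/7 = 77.23032
m₂^(3/2) = 13.67347^(1.5) = 50.56128
g1 = m₃ / m₂^(3/2) = 77.23032 / 50.56128 ≈ 1.5275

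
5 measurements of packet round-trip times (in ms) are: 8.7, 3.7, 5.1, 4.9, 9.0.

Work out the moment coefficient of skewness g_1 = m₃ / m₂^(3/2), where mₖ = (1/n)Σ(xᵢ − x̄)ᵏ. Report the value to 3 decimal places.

x̄ = (8.7 + 3.7 + 5.1 + 4.9 + 9.0) / 5 = 6.2800
deviations (xᵢ − x̄): 2.4200, -2.5800, -1.1800, -1.3800, 2.7200
Σ(xᵢ − x̄)² = 23.2080 ⇒ m₂ = 23.2080/5 = 4.64160
Σ(xᵢ − x̄)³ = 12.8515 ⇒ m₃ = 12.8515/5 = 2.57030
m₂^(3/2) = 4.64160^(1.5) = 10.00004
g_1 = m₃ / m₂^(3/2) = 2.57030 / 10.00004 ≈ 0.257

0.257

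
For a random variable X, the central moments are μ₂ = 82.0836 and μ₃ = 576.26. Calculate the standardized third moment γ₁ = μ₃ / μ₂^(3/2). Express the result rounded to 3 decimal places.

σ = √μ₂ = √82.0836 = 9.06000
σ³ = μ₂^(3/2) = 743.67742
γ₁ = μ₃/σ³ = 576.26 / 743.67742 ≈ 0.775

0.775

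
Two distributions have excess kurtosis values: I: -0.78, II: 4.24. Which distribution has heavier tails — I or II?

II

Higher excess kurtosis ⇒ heavier tails relative to the normal distribution.
-0.78 vs 4.24: the larger is 4.24, so II has heavier tails. (II is leptokurtic — heavier-than-normal tails; the other is platykurtic.)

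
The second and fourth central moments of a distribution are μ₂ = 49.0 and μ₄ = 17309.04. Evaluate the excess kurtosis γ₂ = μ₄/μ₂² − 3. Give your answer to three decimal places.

4.209

μ₂² = 49.0² = 2401.00000
μ₄/μ₂² = 17309.04 / 2401.00000 = 7.20910
γ₂ = 7.20910 − 3 ≈ 4.209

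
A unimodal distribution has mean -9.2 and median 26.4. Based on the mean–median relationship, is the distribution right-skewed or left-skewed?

mean − median = -9.2 − 26.4 = -35.6
mean < median ⇒ the longer tail is on the left ⇒ left-skewed (negatively skewed).

left-skewed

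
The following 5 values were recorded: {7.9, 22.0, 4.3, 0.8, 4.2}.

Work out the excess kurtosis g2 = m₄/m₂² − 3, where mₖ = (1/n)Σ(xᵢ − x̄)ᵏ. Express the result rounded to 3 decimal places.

-0.175

x̄ = 7.8400
Σ(xᵢ − x̄)² = 275.8520 ⇒ m₂ = 55.17040
Σ(xᵢ − x̄)⁴ = 42991.4407 ⇒ m₄ = 8598.28815
m₂² = 3043.77304
g2 = m₄/m₂² − 3 = 2.82488 − 3 ≈ -0.175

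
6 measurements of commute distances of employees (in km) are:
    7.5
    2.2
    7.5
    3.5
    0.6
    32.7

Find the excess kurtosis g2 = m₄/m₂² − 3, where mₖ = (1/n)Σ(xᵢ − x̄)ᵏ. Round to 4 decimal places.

0.8160

x̄ = 9.0000
Σ(xᵢ − x̄)² = 713.2400 ⇒ m₂ = 118.87333
Σ(xᵢ − x̄)⁴ = 323537.6948 ⇒ m₄ = 53922.94913
m₂² = 14130.86938
g2 = m₄/m₂² − 3 = 3.81597 − 3 ≈ 0.8160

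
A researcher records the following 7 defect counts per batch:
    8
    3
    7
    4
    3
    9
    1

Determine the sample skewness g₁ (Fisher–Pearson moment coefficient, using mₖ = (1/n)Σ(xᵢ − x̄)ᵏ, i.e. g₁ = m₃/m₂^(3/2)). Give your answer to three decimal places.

x̄ = (8 + 3 + 7 + 4 + 3 + 9 + 1) / 7 = 5.0000
deviations (xᵢ − x̄): 3.0000, -2.0000, 2.0000, -1.0000, -2.0000, 4.0000, -4.0000
Σ(xᵢ − x̄)² = 54.0000 ⇒ m₂ = 54.0000/7 = 7.71429
Σ(xᵢ − x̄)³ = 18.0000 ⇒ m₃ = 18.0000/7 = 2.57143
m₂^(3/2) = 7.71429^(1.5) = 21.42612
g₁ = m₃ / m₂^(3/2) = 2.57143 / 21.42612 ≈ 0.120

0.120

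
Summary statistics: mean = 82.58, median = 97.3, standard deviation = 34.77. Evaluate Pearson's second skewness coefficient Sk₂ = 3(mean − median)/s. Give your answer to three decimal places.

Sk₂ = 3(82.58 − 97.3) / 34.77 = 3 × -14.7200 / 34.77
    = -44.1600 / 34.77 ≈ -1.270

-1.270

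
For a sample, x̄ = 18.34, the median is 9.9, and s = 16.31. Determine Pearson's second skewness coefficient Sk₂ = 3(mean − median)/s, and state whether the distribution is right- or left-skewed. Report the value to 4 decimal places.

1.5524, right-skewed

Sk₂ = 3(18.34 − 9.9) / 16.31 = 3 × 8.4400 / 16.31
    = 25.3200 / 16.31 ≈ 1.5524
Sk₂ > 0 ⇒ mean > median ⇒ right-skewed (positive skew).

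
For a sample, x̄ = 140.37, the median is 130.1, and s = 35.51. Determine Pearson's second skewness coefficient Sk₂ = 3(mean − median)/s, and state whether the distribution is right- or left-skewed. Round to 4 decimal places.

Sk₂ = 3(140.37 − 130.1) / 35.51 = 3 × 10.2700 / 35.51
    = 30.8100 / 35.51 ≈ 0.8676
Sk₂ > 0 ⇒ mean > median ⇒ right-skewed (positive skew).

0.8676, right-skewed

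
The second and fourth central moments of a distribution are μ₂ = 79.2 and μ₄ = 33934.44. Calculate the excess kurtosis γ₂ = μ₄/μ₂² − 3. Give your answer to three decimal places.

μ₂² = 79.2² = 6272.64000
μ₄/μ₂² = 33934.44 / 6272.64000 = 5.40991
γ₂ = 5.40991 − 3 ≈ 2.410

2.410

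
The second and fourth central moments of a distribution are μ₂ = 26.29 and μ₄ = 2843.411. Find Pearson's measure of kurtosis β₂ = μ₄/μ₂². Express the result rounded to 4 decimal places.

4.1139

μ₂² = 26.29² = 691.16410
μ₄/μ₂² = 2843.411 / 691.16410 = 4.11394
β₂ ≈ 4.1139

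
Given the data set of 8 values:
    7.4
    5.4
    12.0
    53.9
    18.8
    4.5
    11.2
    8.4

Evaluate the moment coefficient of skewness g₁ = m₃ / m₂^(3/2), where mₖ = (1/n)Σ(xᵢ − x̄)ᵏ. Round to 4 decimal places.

1.9463

x̄ = (7.4 + 5.4 + 12.0 + 53.9 + 18.8 + 4.5 + 11.2 + 8.4) / 8 = 15.2000
deviations (xᵢ − x̄): -7.8000, -9.8000, -3.2000, 38.7000, 3.6000, -10.7000, -4.0000, -6.8000
Σ(xᵢ − x̄)² = 1854.5000 ⇒ m₂ = 1854.5000/8 = 231.81250
Σ(xᵢ − x̄)³ = 54955.2720 ⇒ m₃ = 54955.2720/8 = 6869.40900
m₂^(3/2) = 231.81250^(1.5) = 3529.43571
g₁ = m₃ / m₂^(3/2) = 6869.40900 / 3529.43571 ≈ 1.9463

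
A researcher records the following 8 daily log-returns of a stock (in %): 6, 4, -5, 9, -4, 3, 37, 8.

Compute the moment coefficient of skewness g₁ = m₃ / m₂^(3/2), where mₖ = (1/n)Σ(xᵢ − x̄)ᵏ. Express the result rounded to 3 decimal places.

x̄ = (6 + 4 - 5 + 9 - 4 + 3 + 37 + 8) / 8 = 7.2500
deviations (xᵢ − x̄): -1.2500, -3.2500, -12.2500, 1.7500, -11.2500, -4.2500, 29.7500, 0.7500
Σ(xᵢ − x̄)² = 1195.5000 ⇒ m₂ = 1195.5000/8 = 149.43750
Σ(xᵢ − x̄)³ = 22961.2500 ⇒ m₃ = 22961.2500/8 = 2870.15625
m₂^(3/2) = 149.43750^(1.5) = 1826.79322
g₁ = m₃ / m₂^(3/2) = 2870.15625 / 1826.79322 ≈ 1.571

1.571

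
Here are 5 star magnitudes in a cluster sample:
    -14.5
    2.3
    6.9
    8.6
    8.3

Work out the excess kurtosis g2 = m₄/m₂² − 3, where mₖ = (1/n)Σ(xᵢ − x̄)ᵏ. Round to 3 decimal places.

x̄ = 2.3200
Σ(xᵢ − x̄)² = 379.0880 ⇒ m₂ = 75.81760
Σ(xᵢ − x̄)⁴ = 83313.6290 ⇒ m₄ = 16662.72581
m₂² = 5748.30847
g2 = m₄/m₂² − 3 = 2.89872 − 3 ≈ -0.101

-0.101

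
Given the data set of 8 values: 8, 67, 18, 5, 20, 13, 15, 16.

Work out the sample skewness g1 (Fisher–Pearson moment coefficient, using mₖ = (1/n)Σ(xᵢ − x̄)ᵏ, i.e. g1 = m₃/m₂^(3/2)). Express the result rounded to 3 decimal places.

x̄ = (8 + 67 + 18 + 5 + 20 + 13 + 15 + 16) / 8 = 20.2500
deviations (xᵢ − x̄): -12.2500, 46.7500, -2.2500, -15.2500, -0.2500, -7.2500, -5.2500, -4.2500
Σ(xᵢ − x̄)² = 2671.5000 ⇒ m₂ = 2671.5000/8 = 333.93750
Σ(xᵢ − x̄)³ = 96176.2500 ⇒ m₃ = 96176.2500/8 = 12022.03125
m₂^(3/2) = 333.93750^(1.5) = 6102.35948
g1 = m₃ / m₂^(3/2) = 12022.03125 / 6102.35948 ≈ 1.970

1.970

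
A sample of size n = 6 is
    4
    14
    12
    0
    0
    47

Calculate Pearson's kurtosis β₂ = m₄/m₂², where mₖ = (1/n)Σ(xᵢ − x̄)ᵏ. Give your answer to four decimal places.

x̄ = 12.8333
Σ(xᵢ − x̄)² = 1576.8333 ⇒ m₂ = 262.80556
Σ(xᵢ − x̄)⁴ = 1423071.1528 ⇒ m₄ = 237178.52546
m₂² = 69066.76003
β₂ = m₄/m₂² = 237178.52546 / 69066.76003 ≈ 3.4340

3.4340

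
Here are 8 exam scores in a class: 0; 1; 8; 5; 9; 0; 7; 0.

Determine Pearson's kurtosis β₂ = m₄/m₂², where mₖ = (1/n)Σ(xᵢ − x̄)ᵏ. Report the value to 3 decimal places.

x̄ = 3.7500
Σ(xᵢ − x̄)² = 107.5000 ⇒ m₂ = 13.43750
Σ(xᵢ − x̄)⁴ = 1850.4063 ⇒ m₄ = 231.30078
m₂² = 180.56641
β₂ = m₄/m₂² = 231.30078 / 180.56641 ≈ 1.281

1.281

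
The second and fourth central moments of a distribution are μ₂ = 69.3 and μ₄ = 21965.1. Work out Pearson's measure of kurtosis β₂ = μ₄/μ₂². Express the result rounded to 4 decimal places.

μ₂² = 69.3² = 4802.49000
μ₄/μ₂² = 21965.1 / 4802.49000 = 4.57369
β₂ ≈ 4.5737

4.5737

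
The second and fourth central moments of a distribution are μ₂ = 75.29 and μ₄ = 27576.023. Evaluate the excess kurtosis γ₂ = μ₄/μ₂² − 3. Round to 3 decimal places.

μ₂² = 75.29² = 5668.58410
μ₄/μ₂² = 27576.023 / 5668.58410 = 4.86471
γ₂ = 4.86471 − 3 ≈ 1.865

1.865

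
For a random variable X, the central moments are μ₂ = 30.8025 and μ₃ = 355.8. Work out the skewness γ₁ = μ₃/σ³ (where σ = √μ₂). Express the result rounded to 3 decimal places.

σ = √μ₂ = √30.8025 = 5.55000
σ³ = μ₂^(3/2) = 170.95388
γ₁ = μ₃/σ³ = 355.8 / 170.95388 ≈ 2.081

2.081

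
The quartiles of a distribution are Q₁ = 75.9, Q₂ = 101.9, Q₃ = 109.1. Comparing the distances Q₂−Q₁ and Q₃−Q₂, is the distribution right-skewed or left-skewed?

left-skewed

Q₂ − Q₁ = 26.0;  Q₃ − Q₂ = 7.2
Q₂ − Q₁ > Q₃ − Q₂ ⇒ the lower half is more spread out ⇒ left-skewed.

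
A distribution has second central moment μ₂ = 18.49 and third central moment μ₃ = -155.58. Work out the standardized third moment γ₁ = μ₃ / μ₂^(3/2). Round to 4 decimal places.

-1.9568

σ = √μ₂ = √18.49 = 4.30000
σ³ = μ₂^(3/2) = 79.50700
γ₁ = μ₃/σ³ = -155.58 / 79.50700 ≈ -1.9568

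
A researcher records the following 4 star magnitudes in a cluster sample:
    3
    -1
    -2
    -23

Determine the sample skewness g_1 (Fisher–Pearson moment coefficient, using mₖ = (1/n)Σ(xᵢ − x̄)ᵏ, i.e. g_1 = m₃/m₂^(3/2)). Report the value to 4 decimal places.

x̄ = (3 - 1 - 2 - 23) / 4 = -5.7500
deviations (xᵢ − x̄): 8.7500, 4.7500, 3.7500, -17.2500
Σ(xᵢ − x̄)² = 410.7500 ⇒ m₂ = 410.7500/4 = 102.68750
Σ(xᵢ − x̄)³ = -4303.1250 ⇒ m₃ = -4303.1250/4 = -1075.78125
m₂^(3/2) = 102.68750^(1.5) = 1040.58215
g_1 = m₃ / m₂^(3/2) = -1075.78125 / 1040.58215 ≈ -1.0338

-1.0338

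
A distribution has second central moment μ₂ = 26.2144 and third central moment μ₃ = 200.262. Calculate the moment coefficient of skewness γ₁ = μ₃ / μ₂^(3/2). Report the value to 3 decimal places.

σ = √μ₂ = √26.2144 = 5.12000
σ³ = μ₂^(3/2) = 134.21773
γ₁ = μ₃/σ³ = 200.262 / 134.21773 ≈ 1.492

1.492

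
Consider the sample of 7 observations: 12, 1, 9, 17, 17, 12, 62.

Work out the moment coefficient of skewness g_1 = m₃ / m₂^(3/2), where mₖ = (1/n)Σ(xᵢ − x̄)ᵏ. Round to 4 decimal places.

x̄ = (12 + 1 + 9 + 17 + 17 + 12 + 62) / 7 = 18.5714
deviations (xᵢ − x̄): -6.5714, -17.5714, -9.5714, -1.5714, -1.5714, -6.5714, 43.4286
Σ(xᵢ − x̄)² = 2377.7143 ⇒ m₂ = 2377.7143/7 = 339.67347
Σ(xᵢ − x̄)³ = 75030.6122 ⇒ m₃ = 75030.6122/7 = 10718.65889
m₂^(3/2) = 339.67347^(1.5) = 6260.26101
g_1 = m₃ / m₂^(3/2) = 10718.65889 / 6260.26101 ≈ 1.7122

1.7122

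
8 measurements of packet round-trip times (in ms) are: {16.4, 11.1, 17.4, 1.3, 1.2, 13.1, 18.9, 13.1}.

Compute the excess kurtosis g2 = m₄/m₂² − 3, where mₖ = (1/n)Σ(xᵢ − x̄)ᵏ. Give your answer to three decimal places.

x̄ = 11.5625
Σ(xᵢ − x̄)² = 328.9587 ⇒ m₂ = 41.11984
Σ(xᵢ − x̄)⁴ = 27241.5154 ⇒ m₄ = 3405.18942
m₂² = 1690.84155
g2 = m₄/m₂² − 3 = 2.01390 − 3 ≈ -0.986

-0.986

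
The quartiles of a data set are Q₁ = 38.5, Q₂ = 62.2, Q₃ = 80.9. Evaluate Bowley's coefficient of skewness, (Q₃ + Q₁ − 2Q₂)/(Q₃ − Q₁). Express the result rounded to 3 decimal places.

numerator: Q₃ + Q₁ − 2Q₂ = 80.9 + 38.5 − 2×62.2 = -5.0000
denominator: Q₃ − Q₁ = 80.9 − 38.5 = 42.4000
Bowley skewness = -5.0000 / 42.4000 ≈ -0.118

-0.118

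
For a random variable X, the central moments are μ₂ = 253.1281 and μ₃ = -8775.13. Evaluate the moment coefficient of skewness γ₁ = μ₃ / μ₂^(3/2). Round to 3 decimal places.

σ = √μ₂ = √253.1281 = 15.91000
σ³ = μ₂^(3/2) = 4027.26807
γ₁ = μ₃/σ³ = -8775.13 / 4027.26807 ≈ -2.179

-2.179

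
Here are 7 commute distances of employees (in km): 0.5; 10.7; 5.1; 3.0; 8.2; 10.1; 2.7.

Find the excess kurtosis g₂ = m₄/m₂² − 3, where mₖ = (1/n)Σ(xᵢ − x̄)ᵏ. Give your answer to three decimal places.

x̄ = 5.7571
Σ(xᵢ − x̄)² = 94.2771 ⇒ m₂ = 13.46816
Σ(xᵢ − x̄)⁴ = 1897.3999 ⇒ m₄ = 271.05713
m₂² = 181.39142
g₂ = m₄/m₂² − 3 = 1.49432 − 3 ≈ -1.506

-1.506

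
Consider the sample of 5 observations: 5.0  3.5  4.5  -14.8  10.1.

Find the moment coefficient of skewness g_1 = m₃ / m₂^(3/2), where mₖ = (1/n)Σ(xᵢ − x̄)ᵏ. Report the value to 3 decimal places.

x̄ = (5.0 + 3.5 + 4.5 - 14.8 + 10.1) / 5 = 1.6600
deviations (xᵢ − x̄): 3.3400, 1.8400, 2.8400, -16.4600, 8.4400
Σ(xᵢ − x̄)² = 364.7720 ⇒ m₂ = 364.7720/5 = 72.95440
Σ(xᵢ − x̄)³ = -3791.9270 ⇒ m₃ = -3791.9270/5 = -758.38541
m₂^(3/2) = 72.95440^(1.5) = 623.12795
g_1 = m₃ / m₂^(3/2) = -758.38541 / 623.12795 ≈ -1.217

-1.217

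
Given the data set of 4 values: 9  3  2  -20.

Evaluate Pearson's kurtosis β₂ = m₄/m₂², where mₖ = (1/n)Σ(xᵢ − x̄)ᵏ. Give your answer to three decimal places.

2.208

x̄ = -1.5000
Σ(xᵢ − x̄)² = 485.0000 ⇒ m₂ = 121.25000
Σ(xᵢ − x̄)⁴ = 129850.2500 ⇒ m₄ = 32462.56250
m₂² = 14701.56250
β₂ = m₄/m₂² = 32462.56250 / 14701.56250 ≈ 2.208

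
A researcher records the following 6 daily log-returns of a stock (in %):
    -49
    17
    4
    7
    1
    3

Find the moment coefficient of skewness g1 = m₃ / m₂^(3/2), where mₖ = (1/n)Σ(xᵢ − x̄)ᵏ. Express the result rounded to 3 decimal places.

x̄ = (-49 + 17 + 4 + 7 + 1 + 3) / 6 = -2.8333
deviations (xᵢ − x̄): -46.1667, 19.8333, 6.8333, 9.8333, 3.8333, 5.8333
Σ(xᵢ − x̄)² = 2716.8333 ⇒ m₂ = 2716.8333/6 = 452.80556
Σ(xᵢ − x̄)³ = -89071.4444 ⇒ m₃ = -89071.4444/6 = -14845.24074
m₂^(3/2) = 452.80556^(1.5) = 9635.35278
g1 = m₃ / m₂^(3/2) = -14845.24074 / 9635.35278 ≈ -1.541

-1.541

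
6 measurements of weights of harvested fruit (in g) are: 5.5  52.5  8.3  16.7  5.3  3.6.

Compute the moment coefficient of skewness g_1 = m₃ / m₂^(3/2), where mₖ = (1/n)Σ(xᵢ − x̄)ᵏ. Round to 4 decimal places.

x̄ = (5.5 + 52.5 + 8.3 + 16.7 + 5.3 + 3.6) / 6 = 15.3167
deviations (xᵢ − x̄): -9.8167, 37.1833, -7.0167, 1.3833, -10.0167, -11.7167
Σ(xᵢ − x̄)² = 1767.7283 ⇒ m₂ = 1767.7283/6 = 294.62139
Σ(xᵢ − x̄)³ = 47507.4006 ⇒ m₃ = 47507.4006/6 = 7917.90009
m₂^(3/2) = 294.62139^(1.5) = 5057.04023
g_1 = m₃ / m₂^(3/2) = 7917.90009 / 5057.04023 ≈ 1.5657

1.5657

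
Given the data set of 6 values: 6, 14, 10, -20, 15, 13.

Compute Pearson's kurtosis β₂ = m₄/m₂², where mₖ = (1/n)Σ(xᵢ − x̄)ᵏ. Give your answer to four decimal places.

x̄ = 6.3333
Σ(xᵢ − x̄)² = 885.3333 ⇒ m₂ = 147.55556
Σ(xᵢ − x̄)⁴ = 492117.7778 ⇒ m₄ = 82019.62963
m₂² = 21772.64198
β₂ = m₄/m₂² = 82019.62963 / 21772.64198 ≈ 3.7671

3.7671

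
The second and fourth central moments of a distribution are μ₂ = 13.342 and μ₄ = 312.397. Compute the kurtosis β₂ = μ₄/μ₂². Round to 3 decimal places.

1.755

μ₂² = 13.342² = 178.00896
μ₄/μ₂² = 312.397 / 178.00896 = 1.75495
β₂ ≈ 1.755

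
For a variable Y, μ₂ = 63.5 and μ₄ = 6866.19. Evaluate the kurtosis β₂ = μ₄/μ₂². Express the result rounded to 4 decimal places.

μ₂² = 63.5² = 4032.25000
μ₄/μ₂² = 6866.19 / 4032.25000 = 1.70282
β₂ ≈ 1.7028

1.7028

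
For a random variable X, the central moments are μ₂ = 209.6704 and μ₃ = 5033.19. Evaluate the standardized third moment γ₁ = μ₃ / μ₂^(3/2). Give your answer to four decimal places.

1.6578

σ = √μ₂ = √209.6704 = 14.48000
σ³ = μ₂^(3/2) = 3036.02739
γ₁ = μ₃/σ³ = 5033.19 / 3036.02739 ≈ 1.6578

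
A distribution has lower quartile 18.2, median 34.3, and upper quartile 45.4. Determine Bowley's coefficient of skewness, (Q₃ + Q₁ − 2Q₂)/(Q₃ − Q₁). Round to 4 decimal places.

-0.1838

numerator: Q₃ + Q₁ − 2Q₂ = 45.4 + 18.2 − 2×34.3 = -5.0000
denominator: Q₃ − Q₁ = 45.4 − 18.2 = 27.2000
Bowley skewness = -5.0000 / 27.2000 ≈ -0.1838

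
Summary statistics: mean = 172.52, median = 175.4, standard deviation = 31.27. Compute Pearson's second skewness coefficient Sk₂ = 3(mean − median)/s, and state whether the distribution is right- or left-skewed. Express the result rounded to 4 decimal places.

-0.2763, left-skewed

Sk₂ = 3(172.52 − 175.4) / 31.27 = 3 × -2.8800 / 31.27
    = -8.6400 / 31.27 ≈ -0.2763
Sk₂ < 0 ⇒ mean < median ⇒ left-skewed (negative skew).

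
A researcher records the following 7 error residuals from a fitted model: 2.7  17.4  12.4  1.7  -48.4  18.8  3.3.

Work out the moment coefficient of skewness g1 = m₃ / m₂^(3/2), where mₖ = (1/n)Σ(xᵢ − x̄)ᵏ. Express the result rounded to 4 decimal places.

x̄ = (2.7 + 17.4 + 12.4 + 1.7 - 48.4 + 18.8 + 3.3) / 7 = 1.1286
deviations (xᵢ − x̄): 1.5714, 16.2714, 11.2714, 0.5714, -49.5286, 17.6714, 2.1714
Σ(xᵢ − x̄)² = 3164.6743 ⇒ m₂ = 3164.6743/7 = 452.09633
Σ(xᵢ − x̄)³ = -110224.7960 ⇒ m₃ = -110224.7960/7 = -15746.39942
m₂^(3/2) = 452.09633^(1.5) = 9612.72387
g1 = m₃ / m₂^(3/2) = -15746.39942 / 9612.72387 ≈ -1.6381

-1.6381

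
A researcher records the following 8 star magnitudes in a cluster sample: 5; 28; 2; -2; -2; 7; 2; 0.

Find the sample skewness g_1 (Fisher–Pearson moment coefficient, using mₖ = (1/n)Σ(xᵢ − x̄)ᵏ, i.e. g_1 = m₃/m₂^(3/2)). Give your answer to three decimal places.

x̄ = (5 + 28 + 2 - 2 - 2 + 7 + 2 + 0) / 8 = 5.0000
deviations (xᵢ − x̄): 0.0000, 23.0000, -3.0000, -7.0000, -7.0000, 2.0000, -3.0000, -5.0000
Σ(xᵢ − x̄)² = 674.0000 ⇒ m₂ = 674.0000/8 = 84.25000
Σ(xᵢ − x̄)³ = 11310.0000 ⇒ m₃ = 11310.0000/8 = 1413.75000
m₂^(3/2) = 84.25000^(1.5) = 773.31220
g_1 = m₃ / m₂^(3/2) = 1413.75000 / 773.31220 ≈ 1.828

1.828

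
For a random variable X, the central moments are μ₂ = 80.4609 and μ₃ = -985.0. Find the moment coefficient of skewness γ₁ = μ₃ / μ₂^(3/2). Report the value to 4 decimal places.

-1.3648

σ = √μ₂ = √80.4609 = 8.97000
σ³ = μ₂^(3/2) = 721.73427
γ₁ = μ₃/σ³ = -985.0 / 721.73427 ≈ -1.3648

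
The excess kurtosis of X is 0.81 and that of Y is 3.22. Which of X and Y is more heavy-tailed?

Y

Higher excess kurtosis ⇒ heavier tails relative to the normal distribution.
0.81 vs 3.22: the larger is 3.22, so Y has heavier tails.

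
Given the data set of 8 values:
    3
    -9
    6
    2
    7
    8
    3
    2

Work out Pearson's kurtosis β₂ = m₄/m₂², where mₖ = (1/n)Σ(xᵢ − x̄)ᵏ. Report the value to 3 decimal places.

4.241

x̄ = 2.7500
Σ(xᵢ − x̄)² = 195.5000 ⇒ m₂ = 24.43750
Σ(xᵢ − x̄)⁴ = 20259.4063 ⇒ m₄ = 2532.42578
m₂² = 597.19141
β₂ = m₄/m₂² = 2532.42578 / 597.19141 ≈ 4.241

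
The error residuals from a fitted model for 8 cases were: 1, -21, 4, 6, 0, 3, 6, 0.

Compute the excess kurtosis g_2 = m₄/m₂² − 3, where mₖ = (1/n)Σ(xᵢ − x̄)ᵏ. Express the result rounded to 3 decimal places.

x̄ = -0.1250
Σ(xᵢ − x̄)² = 538.8750 ⇒ m₂ = 67.35938
Σ(xᵢ − x̄)⁴ = 193093.0254 ⇒ m₄ = 24136.62817
m₂² = 4537.28540
g_2 = m₄/m₂² − 3 = 5.31962 − 3 ≈ 2.320

2.320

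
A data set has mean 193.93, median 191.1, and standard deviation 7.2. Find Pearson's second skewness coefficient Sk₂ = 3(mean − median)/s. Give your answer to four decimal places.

Sk₂ = 3(193.93 − 191.1) / 7.2 = 3 × 2.8300 / 7.2
    = 8.4900 / 7.2 ≈ 1.1792

1.1792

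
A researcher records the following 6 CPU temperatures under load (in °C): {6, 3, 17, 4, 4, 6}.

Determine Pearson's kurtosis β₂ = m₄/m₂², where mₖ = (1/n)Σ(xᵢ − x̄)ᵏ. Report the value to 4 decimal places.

3.8276

x̄ = 6.6667
Σ(xᵢ − x̄)² = 135.3333 ⇒ m₂ = 22.55556
Σ(xᵢ − x̄)⁴ = 11683.7778 ⇒ m₄ = 1947.29630
m₂² = 508.75309
β₂ = m₄/m₂² = 1947.29630 / 508.75309 ≈ 3.8276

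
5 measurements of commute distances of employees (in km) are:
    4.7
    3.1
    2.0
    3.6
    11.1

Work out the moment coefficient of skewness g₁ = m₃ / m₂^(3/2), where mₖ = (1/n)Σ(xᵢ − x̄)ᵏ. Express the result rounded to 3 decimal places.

1.234

x̄ = (4.7 + 3.1 + 2.0 + 3.6 + 11.1) / 5 = 4.9000
deviations (xᵢ − x̄): -0.2000, -1.8000, -2.9000, -1.3000, 6.2000
Σ(xᵢ − x̄)² = 51.8200 ⇒ m₂ = 51.8200/5 = 10.36400
Σ(xᵢ − x̄)³ = 205.9020 ⇒ m₃ = 205.9020/5 = 41.18040
m₂^(3/2) = 10.36400^(1.5) = 33.36500
g₁ = m₃ / m₂^(3/2) = 41.18040 / 33.36500 ≈ 1.234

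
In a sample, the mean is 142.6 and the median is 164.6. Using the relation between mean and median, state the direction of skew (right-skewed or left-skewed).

left-skewed

mean − median = 142.6 − 164.6 = -22.0
mean < median ⇒ the longer tail is on the left ⇒ left-skewed (negatively skewed).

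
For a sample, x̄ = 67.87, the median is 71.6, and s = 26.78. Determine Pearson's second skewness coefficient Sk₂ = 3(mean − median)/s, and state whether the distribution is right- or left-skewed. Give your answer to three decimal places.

Sk₂ = 3(67.87 − 71.6) / 26.78 = 3 × -3.7300 / 26.78
    = -11.1900 / 26.78 ≈ -0.418
Sk₂ < 0 ⇒ mean < median ⇒ left-skewed (negative skew).

-0.418, left-skewed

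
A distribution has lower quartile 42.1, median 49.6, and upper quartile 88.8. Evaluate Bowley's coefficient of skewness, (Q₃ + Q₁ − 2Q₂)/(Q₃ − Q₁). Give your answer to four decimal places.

0.6788

numerator: Q₃ + Q₁ − 2Q₂ = 88.8 + 42.1 − 2×49.6 = 31.7000
denominator: Q₃ − Q₁ = 88.8 − 42.1 = 46.7000
Bowley skewness = 31.7000 / 46.7000 ≈ 0.6788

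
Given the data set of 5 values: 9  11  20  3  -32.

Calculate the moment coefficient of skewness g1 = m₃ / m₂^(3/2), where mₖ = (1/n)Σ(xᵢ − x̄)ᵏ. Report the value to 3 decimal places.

x̄ = (9 + 11 + 20 + 3 - 32) / 5 = 2.2000
deviations (xᵢ − x̄): 6.8000, 8.8000, 17.8000, 0.8000, -34.2000
Σ(xᵢ − x̄)² = 1610.8000 ⇒ m₂ = 1610.8000/5 = 322.16000
Σ(xᵢ − x̄)³ = -33365.5200 ⇒ m₃ = -33365.5200/5 = -6673.10400
m₂^(3/2) = 322.16000^(1.5) = 5782.39060
g1 = m₃ / m₂^(3/2) = -6673.10400 / 5782.39060 ≈ -1.154

-1.154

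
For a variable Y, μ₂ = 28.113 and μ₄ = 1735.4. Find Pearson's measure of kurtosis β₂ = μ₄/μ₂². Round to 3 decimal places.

μ₂² = 28.113² = 790.34077
μ₄/μ₂² = 1735.4 / 790.34077 = 2.19576
β₂ ≈ 2.196

2.196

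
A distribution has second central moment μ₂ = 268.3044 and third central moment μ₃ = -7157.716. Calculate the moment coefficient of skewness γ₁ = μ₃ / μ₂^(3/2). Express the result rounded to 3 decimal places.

σ = √μ₂ = √268.3044 = 16.38000
σ³ = μ₂^(3/2) = 4394.82607
γ₁ = μ₃/σ³ = -7157.716 / 4394.82607 ≈ -1.629

-1.629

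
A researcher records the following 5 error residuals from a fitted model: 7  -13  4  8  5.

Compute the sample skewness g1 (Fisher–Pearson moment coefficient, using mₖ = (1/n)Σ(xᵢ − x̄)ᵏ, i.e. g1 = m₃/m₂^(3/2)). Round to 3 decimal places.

x̄ = (7 - 13 + 4 + 8 + 5) / 5 = 2.2000
deviations (xᵢ − x̄): 4.8000, -15.2000, 1.8000, 5.8000, 2.8000
Σ(xᵢ − x̄)² = 298.8000 ⇒ m₂ = 298.8000/5 = 59.76000
Σ(xᵢ − x̄)³ = -3178.3200 ⇒ m₃ = -3178.3200/5 = -635.66400
m₂^(3/2) = 59.76000^(1.5) = 461.97224
g1 = m₃ / m₂^(3/2) = -635.66400 / 461.97224 ≈ -1.376

-1.376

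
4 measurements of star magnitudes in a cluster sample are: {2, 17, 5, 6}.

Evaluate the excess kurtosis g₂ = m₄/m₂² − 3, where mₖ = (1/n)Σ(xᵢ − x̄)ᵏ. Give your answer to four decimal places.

x̄ = 7.5000
Σ(xᵢ − x̄)² = 129.0000 ⇒ m₂ = 32.25000
Σ(xᵢ − x̄)⁴ = 9104.2500 ⇒ m₄ = 2276.06250
m₂² = 1040.06250
g₂ = m₄/m₂² − 3 = 2.18839 − 3 ≈ -0.8116

-0.8116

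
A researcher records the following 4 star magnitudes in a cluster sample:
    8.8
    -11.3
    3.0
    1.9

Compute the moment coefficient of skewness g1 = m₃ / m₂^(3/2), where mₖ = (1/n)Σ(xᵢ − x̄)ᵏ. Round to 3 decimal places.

x̄ = (8.8 - 11.3 + 3.0 + 1.9) / 4 = 0.6000
deviations (xᵢ − x̄): 8.2000, -11.9000, 2.4000, 1.3000
Σ(xᵢ − x̄)² = 216.3000 ⇒ m₂ = 216.3000/4 = 54.07500
Σ(xᵢ − x̄)³ = -1117.7700 ⇒ m₃ = -1117.7700/4 = -279.44250
m₂^(3/2) = 54.07500^(1.5) = 397.64433
g1 = m₃ / m₂^(3/2) = -279.44250 / 397.64433 ≈ -0.703

-0.703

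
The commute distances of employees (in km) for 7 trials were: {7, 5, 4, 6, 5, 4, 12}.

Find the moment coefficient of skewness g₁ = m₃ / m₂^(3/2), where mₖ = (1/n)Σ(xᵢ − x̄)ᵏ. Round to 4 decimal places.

x̄ = (7 + 5 + 4 + 6 + 5 + 4 + 12) / 7 = 6.1429
deviations (xᵢ − x̄): 0.8571, -1.1429, -2.1429, -0.1429, -1.1429, -2.1429, 5.8571
Σ(xᵢ − x̄)² = 46.8571 ⇒ m₂ = 46.8571/7 = 6.69388
Σ(xᵢ − x̄)³ = 178.8980 ⇒ m₃ = 178.8980/7 = 25.55685
m₂^(3/2) = 6.69388^(1.5) = 17.31875
g₁ = m₃ / m₂^(3/2) = 25.55685 / 17.31875 ≈ 1.4757

1.4757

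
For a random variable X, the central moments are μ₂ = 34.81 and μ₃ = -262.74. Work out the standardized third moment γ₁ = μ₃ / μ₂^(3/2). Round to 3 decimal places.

-1.279

σ = √μ₂ = √34.81 = 5.90000
σ³ = μ₂^(3/2) = 205.37900
γ₁ = μ₃/σ³ = -262.74 / 205.37900 ≈ -1.279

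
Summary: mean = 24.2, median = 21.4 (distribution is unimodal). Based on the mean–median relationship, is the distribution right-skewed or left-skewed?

right-skewed

mean − median = 24.2 − 21.4 = 2.8
mean > median ⇒ the longer tail is on the right ⇒ right-skewed (positively skewed).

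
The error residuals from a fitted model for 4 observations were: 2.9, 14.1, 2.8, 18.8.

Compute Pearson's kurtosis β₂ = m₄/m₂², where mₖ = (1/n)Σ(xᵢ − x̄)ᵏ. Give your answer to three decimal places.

x̄ = 9.6500
Σ(xᵢ − x̄)² = 196.0100 ⇒ m₂ = 49.00250
Σ(xᵢ − x̄)⁴ = 11679.2584 ⇒ m₄ = 2919.81461
m₂² = 2401.24501
β₂ = m₄/m₂² = 2919.81461 / 2401.24501 ≈ 1.216

1.216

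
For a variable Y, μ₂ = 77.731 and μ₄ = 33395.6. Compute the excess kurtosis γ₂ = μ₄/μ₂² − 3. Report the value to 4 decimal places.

2.5271

μ₂² = 77.731² = 6042.10836
μ₄/μ₂² = 33395.6 / 6042.10836 = 5.52714
γ₂ = 5.52714 − 3 ≈ 2.5271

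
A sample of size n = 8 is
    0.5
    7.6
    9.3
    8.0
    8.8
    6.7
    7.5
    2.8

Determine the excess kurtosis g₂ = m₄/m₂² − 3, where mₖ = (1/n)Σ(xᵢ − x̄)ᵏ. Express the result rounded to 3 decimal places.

-0.357

x̄ = 6.4000
Σ(xᵢ − x̄)² = 67.2400 ⇒ m₂ = 8.40500
Σ(xᵢ − x̄)⁴ = 1493.7028 ⇒ m₄ = 186.71285
m₂² = 70.64403
g₂ = m₄/m₂² − 3 = 2.64301 − 3 ≈ -0.357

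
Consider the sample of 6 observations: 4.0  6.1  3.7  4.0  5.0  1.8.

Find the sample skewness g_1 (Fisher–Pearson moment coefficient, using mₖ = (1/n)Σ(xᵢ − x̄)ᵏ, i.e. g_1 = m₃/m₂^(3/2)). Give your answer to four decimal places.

x̄ = (4.0 + 6.1 + 3.7 + 4.0 + 5.0 + 1.8) / 6 = 4.1000
deviations (xᵢ − x̄): -0.1000, 2.0000, -0.4000, -0.1000, 0.9000, -2.3000
Σ(xᵢ − x̄)² = 10.2800 ⇒ m₂ = 10.2800/6 = 1.71333
Σ(xᵢ − x̄)³ = -3.5040 ⇒ m₃ = -3.5040/6 = -0.58400
m₂^(3/2) = 1.71333^(1.5) = 2.24266
g_1 = m₃ / m₂^(3/2) = -0.58400 / 2.24266 ≈ -0.2604

-0.2604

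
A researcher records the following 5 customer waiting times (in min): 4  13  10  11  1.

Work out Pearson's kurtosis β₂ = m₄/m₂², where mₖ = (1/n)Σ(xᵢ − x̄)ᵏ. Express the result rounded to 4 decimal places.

1.5169

x̄ = 7.8000
Σ(xᵢ − x̄)² = 102.8000 ⇒ m₂ = 20.56000
Σ(xᵢ − x̄)⁴ = 3206.0960 ⇒ m₄ = 641.21920
m₂² = 422.71360
β₂ = m₄/m₂² = 641.21920 / 422.71360 ≈ 1.5169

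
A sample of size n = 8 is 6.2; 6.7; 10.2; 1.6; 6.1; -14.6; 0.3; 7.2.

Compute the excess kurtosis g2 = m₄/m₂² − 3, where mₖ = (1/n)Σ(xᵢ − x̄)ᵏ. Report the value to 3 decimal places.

x̄ = 2.9625
Σ(xᵢ − x̄)² = 422.0188 ⇒ m₂ = 52.75234
Σ(xᵢ − x̄)⁴ = 98657.9369 ⇒ m₄ = 12332.24211
m₂² = 2782.80977
g2 = m₄/m₂² − 3 = 4.43158 − 3 ≈ 1.432

1.432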